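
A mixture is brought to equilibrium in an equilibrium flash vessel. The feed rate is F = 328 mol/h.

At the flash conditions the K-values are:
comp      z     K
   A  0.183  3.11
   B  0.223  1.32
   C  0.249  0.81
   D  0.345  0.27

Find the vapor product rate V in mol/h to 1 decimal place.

Material balance + equilibrium reduce to Σ zᵢ(Kᵢ−1)/(1+V/F(Kᵢ−1)) = 0.
g(0) = ΣzᵢKᵢ − 1 = 0.158 and g(1) = 1 − Σzᵢ/Kᵢ = -0.813, so a root lies in (0, 1).
Newton–Raphson from V/F = 0.5:
  V/F = 0.500: g = -0.1995, g' = -0.677 → V/F = 0.205
  V/F = 0.205: g = -0.0091, g' = -0.681 → V/F = 0.192
Converged at V/F = 0.192.
Then V = V/F·F = 0.1920·328 = 63.0 mol/h and L = F − V = 265.0 mol/h.

V = 63.0 mol/h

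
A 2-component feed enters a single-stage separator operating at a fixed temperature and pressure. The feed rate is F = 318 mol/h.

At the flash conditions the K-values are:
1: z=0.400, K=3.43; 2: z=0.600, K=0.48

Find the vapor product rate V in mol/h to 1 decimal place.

Iterate (Newton) starting at β = 0.5:
  β = 0.500: g = 0.0172, g' = -0.778 → β = 0.522
Converged at β = 0.522.
Then V = β·F = 0.5223·318 = 166.1 mol/h and L = F − V = 151.9 mol/h.

V = 166.1 mol/h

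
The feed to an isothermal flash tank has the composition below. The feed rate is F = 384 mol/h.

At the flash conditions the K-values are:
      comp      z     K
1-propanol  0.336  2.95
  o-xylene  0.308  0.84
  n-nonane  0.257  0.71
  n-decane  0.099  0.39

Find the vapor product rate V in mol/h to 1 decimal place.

V = 291.5 mol/h

Material balance + equilibrium reduce to Σ zᵢ(Kᵢ−1)/(1+ψ(Kᵢ−1)) = 0.
Feasibility: ΣzᵢKᵢ = 1.471, Σzᵢ/Kᵢ = 1.096 — both > 1, two phases present.
Newton–Raphson from ψ = 0.39:
  ψ = 0.390: g = 0.1563, g' = -0.512 → ψ = 0.695
  ψ = 0.695: g = 0.0245, g' = -0.385 → ψ = 0.759
Converged at ψ = 0.759.
Then V = ψ·F = 0.7592·384 = 291.5 mol/h and L = F − V = 92.5 mol/h.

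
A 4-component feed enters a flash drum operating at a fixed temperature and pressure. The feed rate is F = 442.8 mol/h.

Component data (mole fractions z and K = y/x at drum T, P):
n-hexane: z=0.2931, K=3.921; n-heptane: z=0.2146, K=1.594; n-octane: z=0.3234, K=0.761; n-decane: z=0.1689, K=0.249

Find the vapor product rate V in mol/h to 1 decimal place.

V = 316.3 mol/h

Newton iteration, ψ⁰ = 0.5:
  ψ = 0.5000: g = 0.15534, g' = -0.7262 → ψ = 0.7139
  ψ = 0.7139: g = 0.00034, g' = -0.7697 → ψ = 0.7144
Converged at ψ = 0.7144.
Then V = ψ·F = 0.7144·442.8 = 316.3 mol/h and L = F − V = 126.5 mol/h.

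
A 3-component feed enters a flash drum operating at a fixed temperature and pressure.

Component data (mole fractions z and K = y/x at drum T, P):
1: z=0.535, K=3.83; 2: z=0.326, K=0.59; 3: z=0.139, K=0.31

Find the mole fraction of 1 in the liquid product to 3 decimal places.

Material balance + equilibrium reduce to Σ zᵢ(Kᵢ−1)/(1+β(Kᵢ−1)) = 0.
Feasibility: ΣzᵢKᵢ = 2.284, Σzᵢ/Kᵢ = 1.141 — both > 1, two phases present.
Newton–Raphson from β = 0.5:
  β = 0.500: g = 0.3124, g' = -0.976 → β = 0.820
  β = 0.820: g = 0.0336, g' = -0.864 → β = 0.859
  β = 0.859: g = -0.0005, g' = -0.894 → β = 0.858
Converged at β = 0.858.
Compositions from xᵢ = zᵢ/(1+β(Kᵢ−1)), yᵢ = Kᵢxᵢ:
  1: x = 0.156, y = 0.598
  2: x = 0.503, y = 0.297
  3: x = 0.341, y = 0.106

x_1 = 0.156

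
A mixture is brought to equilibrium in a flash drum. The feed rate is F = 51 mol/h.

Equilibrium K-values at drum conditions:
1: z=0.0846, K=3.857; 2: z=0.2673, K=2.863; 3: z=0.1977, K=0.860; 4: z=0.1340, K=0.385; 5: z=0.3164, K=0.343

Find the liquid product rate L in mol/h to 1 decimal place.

Rachford–Rice: g(β) = Σ zᵢ(Kᵢ−1)/(1+β(Kᵢ−1)) = 0.
Feasibility: ΣzᵢKᵢ = 1.4217, Σzᵢ/Kᵢ = 1.6157 — both > 1, two phases present.
Iterate (Newton) starting at β = 0.48:
  β = 0.4800: g = -0.08541, g' = -0.7792 → β = 0.3704
  β = 0.3704: g = 0.00145, g' = -0.8157 → β = 0.3722
Converged at β = 0.3722.
Then V = β·F = 0.3722·51 = 19.0 mol/h and L = F − V = 32.0 mol/h.

L = 32.0 mol/h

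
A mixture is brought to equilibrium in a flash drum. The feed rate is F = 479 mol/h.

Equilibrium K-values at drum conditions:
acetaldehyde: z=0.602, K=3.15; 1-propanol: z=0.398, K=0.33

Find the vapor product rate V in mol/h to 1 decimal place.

V = 341.7 mol/h

Rachford–Rice: g(ψ) = Σ zᵢ(Kᵢ−1)/(1+ψ(Kᵢ−1)) = 0.
Check two-phase: ΣzᵢKᵢ = 2.028 > 1 and Σzᵢ/Kᵢ = 1.397 > 1, so g(0) = 1.028 > 0 and g(1) = -0.397 < 0.
Binary case is linear: z₁(K₁−1)(1+ψ(K₂−1)) + z₂(K₂−1)(1+ψ(K₁−1)) = 0
⇒ ψ = [z₁(K₁−1)+z₂(K₂−1)] / [−(K₁−1)(K₂−1)] = 1.0276/1.4405 = 0.713
Then V = ψ·F = 0.7134·479 = 341.7 mol/h and L = F − V = 137.3 mol/h.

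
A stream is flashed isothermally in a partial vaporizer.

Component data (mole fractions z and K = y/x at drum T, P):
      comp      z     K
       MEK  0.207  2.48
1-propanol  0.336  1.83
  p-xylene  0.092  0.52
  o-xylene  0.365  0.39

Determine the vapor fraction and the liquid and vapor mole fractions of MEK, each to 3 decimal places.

Let ψ = V/F and solve Σ zᵢ(Kᵢ−1)/(1+ψ(Kᵢ−1)) = 0.
Feasibility: ΣzᵢKᵢ = 1.318, Σzᵢ/Kᵢ = 1.380 — both > 1, two phases present.
Newton–Raphson from ψ = 0.5:
  ψ = 0.500: g = -0.0053, g' = -0.583 → ψ = 0.491
Converged at ψ = 0.491.
Compositions from xᵢ = zᵢ/(1+ψ(Kᵢ−1)), yᵢ = Kᵢxᵢ:
  MEK: x = 0.120, y = 0.297
  1-propanol: x = 0.239, y = 0.437
  p-xylene: x = 0.120, y = 0.063
  o-xylene: x = 0.521, y = 0.203

ψ = 0.491, x_MEK = 0.120, y_MEK = 0.297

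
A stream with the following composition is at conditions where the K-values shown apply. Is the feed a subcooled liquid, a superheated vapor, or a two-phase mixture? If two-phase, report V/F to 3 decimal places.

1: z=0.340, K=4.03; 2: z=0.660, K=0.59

ΣzᵢKᵢ = 1.760; Σzᵢ/Kᵢ = 1.203.
Both exceed 1, so a two-phase solution exists.
Binary case is linear: z₁(K₁−1)(1+ψ(K₂−1)) + z₂(K₂−1)(1+ψ(K₁−1)) = 0
⇒ ψ = [z₁(K₁−1)+z₂(K₂−1)] / [−(K₁−1)(K₂−1)] = 0.7596/1.2423 = 0.611

two-phase, V/F = 0.611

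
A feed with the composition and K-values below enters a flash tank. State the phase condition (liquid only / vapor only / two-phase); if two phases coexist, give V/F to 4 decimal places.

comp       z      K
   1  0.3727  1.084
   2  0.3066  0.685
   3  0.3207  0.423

liquid only

ΣzᵢKᵢ = 0.7497; Σzᵢ/Kᵢ = 1.5496.
Since ΣzᵢKᵢ < 1 the mixture is below its bubble point — single liquid phase.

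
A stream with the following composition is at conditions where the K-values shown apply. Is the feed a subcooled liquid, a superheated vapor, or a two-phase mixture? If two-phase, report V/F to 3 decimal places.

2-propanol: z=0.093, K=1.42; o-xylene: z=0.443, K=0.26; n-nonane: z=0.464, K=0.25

ΣzᵢKᵢ = 0.363; Σzᵢ/Kᵢ = 3.625.
Since ΣzᵢKᵢ < 1 the mixture is below its bubble point — single liquid phase.

subcooled liquid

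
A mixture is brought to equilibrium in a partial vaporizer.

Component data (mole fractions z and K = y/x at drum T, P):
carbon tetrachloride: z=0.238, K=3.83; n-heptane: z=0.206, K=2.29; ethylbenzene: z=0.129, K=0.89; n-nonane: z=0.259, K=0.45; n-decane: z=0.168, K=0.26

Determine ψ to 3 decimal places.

Newton–Raphson from ψ = 0.5:
  ψ = 0.500: g = 0.0316, g' = -0.836 → ψ = 0.538
Converged at ψ = 0.538.

ψ = 0.538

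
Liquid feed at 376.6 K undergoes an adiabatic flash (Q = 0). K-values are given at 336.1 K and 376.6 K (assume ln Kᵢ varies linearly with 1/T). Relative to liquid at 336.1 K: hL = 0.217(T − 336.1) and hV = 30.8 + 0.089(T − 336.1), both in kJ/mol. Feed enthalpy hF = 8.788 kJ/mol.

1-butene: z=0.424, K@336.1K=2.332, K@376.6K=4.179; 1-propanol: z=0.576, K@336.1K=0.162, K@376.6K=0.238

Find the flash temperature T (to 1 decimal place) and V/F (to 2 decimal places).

Adiabatic flash: solve Rachford–Rice at each trial T, then check hF = ψ·hV(T) + (1−ψ)·hL(T).
  T = 336.1 K: K = (2.332, 0.162), RR gives ψ = 0.074, H_out = 2.265 kJ/mol
  T = 376.6 K: K = (4.179, 0.238), RR gives ψ = 0.375, H_out = 18.401 kJ/mol
  T = 356.4 K: K = (3.176, 0.199), RR gives ψ = 0.264, H_out = 11.862 kJ/mol
  T = 346.2 K: K = (2.732, 0.180), RR gives ψ = 0.184, H_out = 7.632 kJ/mol
  T = 351.3 K: K = (2.949, 0.189), RR gives ψ = 0.227, H_out = 9.858 kJ/mol
  T = 348.8 K: K = (2.841, 0.185), RR gives ψ = 0.207, H_out = 8.798 kJ/mol
  T = 347.5 K: K = (2.786, 0.182), RR gives ψ = 0.196, H_out = 8.224 kJ/mol
Linear interpolation between T = 347.5 (H_out = 8.224) and T = 348.8 (H_out = 8.798) on hF = 8.788 gives T ≈ 348.8 K, at which ψ = 0.21.

T = 348.8 K, V/F = 0.21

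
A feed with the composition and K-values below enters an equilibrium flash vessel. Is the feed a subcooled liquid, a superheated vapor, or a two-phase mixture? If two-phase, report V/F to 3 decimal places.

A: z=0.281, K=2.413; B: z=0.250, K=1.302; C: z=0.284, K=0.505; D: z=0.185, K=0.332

two-phase, V/F = 0.355

ΣzᵢKᵢ = 1.208; Σzᵢ/Kᵢ = 1.428.
Both exceed 1, so a two-phase solution exists.
Rachford–Rice: g(ψ) = Σ zᵢ(Kᵢ−1)/(1+ψ(Kᵢ−1)) = 0.
Newton–Raphson from ψ = 0.5:
  ψ = 0.500: g = -0.0741, g' = -0.519 → ψ = 0.357
  ψ = 0.357: g = -0.0011, g' = -0.511 → ψ = 0.355
Converged at ψ = 0.355.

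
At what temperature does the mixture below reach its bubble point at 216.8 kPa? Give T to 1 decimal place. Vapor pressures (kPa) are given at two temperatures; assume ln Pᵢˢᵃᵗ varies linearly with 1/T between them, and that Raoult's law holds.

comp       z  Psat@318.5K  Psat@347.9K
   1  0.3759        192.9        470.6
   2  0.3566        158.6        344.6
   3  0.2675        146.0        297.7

Bubble-point temperature: ΣzᵢPᵢˢᵃᵗ(T) = P. Interpolate ln Pᵢˢᵃᵗ = aᵢ + bᵢ/T.
  T = 318.5 K: ΣzᵢPᵢˢᵃᵗ = 168.12 kPa
  T = 347.9 K: ΣzᵢPᵢˢᵃᵗ = 379.42 kPa
  T = 333.2 K: ΣzᵢPᵢˢᵃᵗ = 256.96 kPa
  T = 325.9 K: ΣzᵢPᵢˢᵃᵗ = 209.11 kPa
  T = 329.5 K: ΣzᵢPᵢˢᵃᵗ = 231.73 kPa
  T = 327.7 K: ΣzᵢPᵢˢᵃᵗ = 220.19 kPa
  T = 326.8 K: ΣzᵢPᵢˢᵃᵗ = 214.59 kPa
Interpolating between 326.8 K and 327.7 K gives T ≈ 327.2 K.

T = 327.2 K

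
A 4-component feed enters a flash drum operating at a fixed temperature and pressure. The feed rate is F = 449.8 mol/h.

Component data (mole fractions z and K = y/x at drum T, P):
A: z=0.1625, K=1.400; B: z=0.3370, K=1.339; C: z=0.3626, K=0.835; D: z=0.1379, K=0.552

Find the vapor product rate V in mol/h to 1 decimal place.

Newton–Raphson from ψ = 0.5:
  ψ = 0.5000: g = 0.00703, g' = -0.1041 → ψ = 0.5676
  ψ = 0.5676: g = -0.00007, g' = -0.1063 → ψ = 0.5669
Converged at ψ = 0.5669.
Then V = ψ·F = 0.5669·449.8 = 255.0 mol/h and L = F − V = 194.8 mol/h.

V = 255.0 mol/h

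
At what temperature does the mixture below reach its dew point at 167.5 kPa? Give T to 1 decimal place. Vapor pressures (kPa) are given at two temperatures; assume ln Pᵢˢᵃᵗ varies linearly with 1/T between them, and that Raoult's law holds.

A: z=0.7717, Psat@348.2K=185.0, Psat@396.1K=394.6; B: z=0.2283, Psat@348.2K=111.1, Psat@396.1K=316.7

Dew-point temperature: Σzᵢ·P/Pᵢˢᵃᵗ(T) = 1. Interpolate ln Pᵢˢᵃᵗ = aᵢ + bᵢ/T.
  T = 348.2 K: ΣzᵢP/Pᵢˢᵃᵗ = 1.0429
  T = 396.1 K: ΣzᵢP/Pᵢˢᵃᵗ = 0.4483
  T = 372.1 K: ΣzᵢP/Pᵢˢᵃᵗ = 0.6646
  T = 360.1 K: ΣzᵢP/Pᵢˢᵃᵗ = 0.8266
  T = 354.1 K: ΣzᵢP/Pᵢˢᵃᵗ = 0.9274
  T = 351.1 K: ΣzᵢP/Pᵢˢᵃᵗ = 0.9839
Interpolating between 348.2 K and 351.1 K gives T ≈ 350.3 K.

T = 350.3 K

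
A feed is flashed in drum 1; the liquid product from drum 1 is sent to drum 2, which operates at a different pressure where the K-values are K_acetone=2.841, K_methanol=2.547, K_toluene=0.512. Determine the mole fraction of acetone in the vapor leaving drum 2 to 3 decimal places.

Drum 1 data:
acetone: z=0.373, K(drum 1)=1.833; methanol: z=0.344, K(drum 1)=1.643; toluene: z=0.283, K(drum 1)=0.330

y_acetone (drum 2) = 0.303

Drum 1:
Rachford–Rice: g(ψ₁) = Σ zᵢ(Kᵢ−1)/(1+ψ₁(Kᵢ−1)) = 0.
g(0) = ΣzᵢKᵢ − 1 = 0.342 and g(1) = 1 − Σzᵢ/Kᵢ = -0.270, so a root lies in (0, 1).
Newton–Raphson from ψ₁ = 0.68:
  ψ₁ = 0.680: g = 0.0040, g' = -0.603 → ψ₁ = 0.687
Converged at ψ₁ = 0.687.
Drum-1 compositions:
  acetone: x = 0.237, y = 0.435
  methanol: x = 0.239, y = 0.392
  toluene: x = 0.524, y = 0.173
Drum-2 feed = drum-1 liquid: z₂ = (0.2373, 0.2386, 0.5241).
Drum 2:
Material balance + equilibrium reduce to Σ zᵢ(Kᵢ−1)/(1+ψ₂(Kᵢ−1)) = 0.
Check two-phase: ΣzᵢKᵢ = 1.550 > 1 and Σzᵢ/Kᵢ = 1.201 > 1, so g(0) = 0.550 > 0 and g(1) = -0.201 < 0.
Newton iteration, ψ₂⁰ = 0.5:
  ψ₂ = 0.500: g = 0.0974, g' = -0.618 → ψ₂ = 0.658
  ψ₂ = 0.658: g = 0.0041, g' = -0.576 → ψ₂ = 0.665
Converged at ψ₂ = 0.665.
  acetone: x = 0.107, y = 0.303
  methanol: x = 0.118, y = 0.300
  toluene: x = 0.776, y = 0.397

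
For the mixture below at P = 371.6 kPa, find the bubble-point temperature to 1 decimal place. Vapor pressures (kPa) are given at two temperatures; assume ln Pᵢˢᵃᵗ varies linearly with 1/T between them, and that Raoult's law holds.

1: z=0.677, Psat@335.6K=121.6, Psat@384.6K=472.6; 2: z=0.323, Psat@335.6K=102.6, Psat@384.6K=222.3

Bubble-point temperature: ΣzᵢPᵢˢᵃᵗ(T) = P. Interpolate ln Pᵢˢᵃᵗ = aᵢ + bᵢ/T.
  T = 335.6 K: ΣzᵢPᵢˢᵃᵗ = 115.46 kPa
  T = 384.6 K: ΣzᵢPᵢˢᵃᵗ = 391.75 kPa
  T = 360.1 K: ΣzᵢPᵢˢᵃᵗ = 220.05 kPa
  T = 372.4 K: ΣzᵢPᵢˢᵃᵗ = 296.31 kPa
  T = 378.5 K: ΣzᵢPᵢˢᵃᵗ = 341.36 kPa
  T = 381.6 K: ΣzᵢPᵢˢᵃᵗ = 366.27 kPa
  T = 383.1 K: ΣzᵢPᵢˢᵃᵗ = 378.84 kPa
Interpolating between 381.6 K and 383.1 K gives T ≈ 382.2 K.

T = 382.2 K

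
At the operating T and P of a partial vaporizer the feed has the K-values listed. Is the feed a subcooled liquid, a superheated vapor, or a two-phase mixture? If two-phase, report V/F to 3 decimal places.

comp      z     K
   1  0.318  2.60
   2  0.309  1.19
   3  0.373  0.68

superheated vapor

ΣzᵢKᵢ = 1.448; Σzᵢ/Kᵢ = 0.931.
Since Σzᵢ/Kᵢ < 1 the mixture is above its dew point — single vapor phase.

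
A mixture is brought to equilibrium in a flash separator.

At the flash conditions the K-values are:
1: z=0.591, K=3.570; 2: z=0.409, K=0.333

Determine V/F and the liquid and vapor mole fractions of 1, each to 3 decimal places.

V/F = 0.727, x_1 = 0.206, y_1 = 0.736

Material balance + equilibrium reduce to Σ zᵢ(Kᵢ−1)/(1+V/F(Kᵢ−1)) = 0.
Check two-phase: ΣzᵢKᵢ = 2.246 > 1 and Σzᵢ/Kᵢ = 1.394 > 1, so g(0) = 1.246 > 0 and g(1) = -0.394 < 0.
Binary case is linear: z₁(K₁−1)(1+V/F(K₂−1)) + z₂(K₂−1)(1+V/F(K₁−1)) = 0
⇒ V/F = [z₁(K₁−1)+z₂(K₂−1)] / [−(K₁−1)(K₂−1)] = 1.2461/1.7142 = 0.727
Compositions from xᵢ = zᵢ/(1+V/F(Kᵢ−1)), yᵢ = Kᵢxᵢ:
  1: x = 0.206, y = 0.736
  2: x = 0.794, y = 0.264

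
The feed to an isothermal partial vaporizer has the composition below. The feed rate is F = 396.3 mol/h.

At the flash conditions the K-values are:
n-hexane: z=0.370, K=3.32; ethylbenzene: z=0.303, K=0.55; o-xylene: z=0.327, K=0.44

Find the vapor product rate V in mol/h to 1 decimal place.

Rachford–Rice: g(V/F) = Σ zᵢ(Kᵢ−1)/(1+V/F(Kᵢ−1)) = 0.
Feasibility: ΣzᵢKᵢ = 1.539, Σzᵢ/Kᵢ = 1.406 — both > 1, two phases present.
Newton iteration, V/F⁰ = 0.5:
  V/F = 0.500: g = -0.0329, g' = -0.727 → V/F = 0.455
  V/F = 0.455: g = 0.0006, g' = -0.753 → V/F = 0.456
Converged at V/F = 0.456.
Then V = V/F·F = 0.4555·396.3 = 180.5 mol/h and L = F − V = 215.8 mol/h.

V = 180.5 mol/h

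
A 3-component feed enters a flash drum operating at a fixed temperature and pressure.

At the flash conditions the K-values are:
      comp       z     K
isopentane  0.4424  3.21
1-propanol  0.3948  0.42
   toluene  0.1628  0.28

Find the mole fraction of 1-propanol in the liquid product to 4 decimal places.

Newton–Raphson from ψ = 0.5:
  ψ = 0.5000: g = -0.04120, g' = -0.9571 → ψ = 0.4570
  ψ = 0.4570: g = 0.00020, g' = -0.9682 → ψ = 0.4572
Converged at ψ = 0.4572.
Compositions from xᵢ = zᵢ/(1+ψ(Kᵢ−1)), yᵢ = Kᵢxᵢ:
  isopentane: x = 0.2201, y = 0.7064
  1-propanol: x = 0.5373, y = 0.2256
  toluene: x = 0.2427, y = 0.0680

x_1-propanol = 0.5373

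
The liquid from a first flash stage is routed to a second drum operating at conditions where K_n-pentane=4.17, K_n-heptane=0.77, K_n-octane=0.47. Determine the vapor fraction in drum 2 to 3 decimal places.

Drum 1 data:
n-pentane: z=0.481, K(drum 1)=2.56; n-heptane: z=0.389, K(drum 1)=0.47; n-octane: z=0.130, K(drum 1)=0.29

Drum 1:
Rachford–Rice: g(ψ₁) = Σ zᵢ(Kᵢ−1)/(1+ψ₁(Kᵢ−1)) = 0.
Check two-phase: ΣzᵢKᵢ = 1.452 > 1 and Σzᵢ/Kᵢ = 1.464 > 1, so g(0) = 0.452 > 0 and g(1) = -0.464 < 0.
Iterate (Newton) starting at ψ₁ = 0.64:
  ψ₁ = 0.640: g = -0.1057, g' = -0.763 → ψ₁ = 0.502
  ψ₁ = 0.502: g = -0.0032, g' = -0.729 → ψ₁ = 0.497
Converged at ψ₁ = 0.497.
Drum-1 compositions:
  n-pentane: x = 0.271, y = 0.693
  n-heptane: x = 0.528, y = 0.248
  n-octane: x = 0.201, y = 0.058
Drum-2 feed = drum-1 liquid: z₂ = (0.2709, 0.5282, 0.2009).
Drum 2:
Iterate (Newton) starting at ψ₂ = 0.5:
  ψ₂ = 0.500: g = 0.0500, g' = -0.548 → ψ₂ = 0.591
  ψ₂ = 0.591: g = 0.0030, g' = -0.487 → ψ₂ = 0.598
Converged at ψ₂ = 0.598.
  n-pentane: x = 0.094, y = 0.390
  n-heptane: x = 0.612, y = 0.472
  n-octane: x = 0.294, y = 0.138

V/F (drum 2) = 0.598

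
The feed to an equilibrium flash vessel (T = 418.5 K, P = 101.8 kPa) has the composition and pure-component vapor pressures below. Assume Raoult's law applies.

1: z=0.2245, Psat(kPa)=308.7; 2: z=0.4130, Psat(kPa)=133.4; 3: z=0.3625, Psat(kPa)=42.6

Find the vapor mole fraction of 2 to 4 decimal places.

Raoult's law: Kᵢ = Pᵢˢᵃᵗ/P = Pᵢˢᵃᵗ/101.8.
  K_1 = 308.7/101.8 = 3.032417, K_2 = 133.4/101.8 = 1.310413, K_3 = 42.6/101.8 = 0.418468
Rachford–Rice: g(ψ) = Σ zᵢ(Kᵢ−1)/(1+ψ(Kᵢ−1)) = 0.
Feasibility: ΣzᵢKᵢ = 1.3737, Σzᵢ/Kᵢ = 1.2555 — both > 1, two phases present.
Newton–Raphson from ψ = 0.32:
  ψ = 0.3200: g = 0.13408, g' = -0.5585 → ψ = 0.5601
  ψ = 0.5601: g = 0.00996, g' = -0.5013 → ψ = 0.5800
  ψ = 0.5800: g = -0.00002, g' = -0.5031 → ψ = 0.5799
Converged at ψ = 0.5799.
Compositions from xᵢ = zᵢ/(1+ψ(Kᵢ−1)), yᵢ = Kᵢxᵢ:
  1: x = 0.1030, y = 0.3125
  2: x = 0.3500, y = 0.4586
  3: x = 0.5470, y = 0.2289

y_2 = 0.4586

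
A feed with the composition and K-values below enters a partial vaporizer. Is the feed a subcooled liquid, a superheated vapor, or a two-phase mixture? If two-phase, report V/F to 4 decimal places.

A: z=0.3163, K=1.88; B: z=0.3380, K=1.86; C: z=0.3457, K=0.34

two-phase, V/F = 0.5938

ΣzᵢKᵢ = 1.3409; Σzᵢ/Kᵢ = 1.3667.
Both exceed 1, so a two-phase solution exists.
Newton iteration, ψ⁰ = 0.5:
  ψ = 0.5000: g = 0.05603, g' = -0.5758 → ψ = 0.5973
  ψ = 0.5973: g = -0.00216, g' = -0.6247 → ψ = 0.5938
Converged at ψ = 0.5938.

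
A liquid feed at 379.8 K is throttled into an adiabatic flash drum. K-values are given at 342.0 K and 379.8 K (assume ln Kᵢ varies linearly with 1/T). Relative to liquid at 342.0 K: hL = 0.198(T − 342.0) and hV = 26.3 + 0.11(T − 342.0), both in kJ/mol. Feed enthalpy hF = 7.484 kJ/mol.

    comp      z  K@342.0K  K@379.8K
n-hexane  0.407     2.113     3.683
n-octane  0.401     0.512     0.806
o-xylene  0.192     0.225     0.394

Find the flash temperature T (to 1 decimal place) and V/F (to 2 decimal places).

Adiabatic flash: solve Rachford–Rice at each trial T, then check hF = ψ·hV(T) + (1−ψ)·hL(T).
  T = 342.0 K: K = (2.113, 0.512, 0.225), RR gives ψ = 0.164, H_out = 4.309 kJ/mol
  T = 379.8 K: K = (3.683, 0.806, 0.394), RR gives ψ = 0.850, H_out = 27.003 kJ/mol
  T = 360.9 K: K = (2.831, 0.650, 0.302), RR gives ψ = 0.520, H_out = 16.548 kJ/mol
  T = 351.4 K: K = (2.453, 0.578, 0.262), RR gives ψ = 0.354, H_out = 10.875 kJ/mol
  T = 346.7 K: K = (2.279, 0.545, 0.243), RR gives ψ = 0.264, H_out = 7.762 kJ/mol
  T = 344.4 K: K = (2.197, 0.529, 0.234), RR gives ψ = 0.217, H_out = 6.124 kJ/mol
Linear interpolation between T = 344.4 (H_out = 6.124) and T = 346.7 (H_out = 7.762) on hF = 7.484 gives T ≈ 346.3 K, at which ψ = 0.26.

T = 346.3 K, V/F = 0.26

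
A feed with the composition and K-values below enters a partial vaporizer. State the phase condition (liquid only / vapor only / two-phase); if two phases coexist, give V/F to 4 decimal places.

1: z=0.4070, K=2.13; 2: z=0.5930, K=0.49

two-phase, V/F = 0.2733

ΣzᵢKᵢ = 1.1575; Σzᵢ/Kᵢ = 1.4013.
Both exceed 1, so a two-phase solution exists.
Let ψ = V/F and solve Σ zᵢ(Kᵢ−1)/(1+ψ(Kᵢ−1)) = 0.
Binary case is linear: z₁(K₁−1)(1+ψ(K₂−1)) + z₂(K₂−1)(1+ψ(K₁−1)) = 0
⇒ ψ = [z₁(K₁−1)+z₂(K₂−1)] / [−(K₁−1)(K₂−1)] = 0.15748/0.57630 = 0.2733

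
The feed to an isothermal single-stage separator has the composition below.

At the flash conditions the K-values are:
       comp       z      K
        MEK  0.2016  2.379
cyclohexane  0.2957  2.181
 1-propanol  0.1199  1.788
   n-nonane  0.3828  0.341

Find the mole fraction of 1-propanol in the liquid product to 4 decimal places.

x_1-propanol = 0.0812

Iterate (Newton) starting at ψ = 0.5:
  ψ = 0.5000: g = 0.07566, g' = -0.7054 → ψ = 0.6073
  ψ = 0.6073: g = -0.00199, g' = -0.7495 → ψ = 0.6046
Converged at ψ = 0.6046.
Compositions from xᵢ = zᵢ/(1+ψ(Kᵢ−1)), yᵢ = Kᵢxᵢ:
  MEK: x = 0.1099, y = 0.2615
  cyclohexane: x = 0.1725, y = 0.3763
  1-propanol: x = 0.0812, y = 0.1452
  n-nonane: x = 0.6363, y = 0.2170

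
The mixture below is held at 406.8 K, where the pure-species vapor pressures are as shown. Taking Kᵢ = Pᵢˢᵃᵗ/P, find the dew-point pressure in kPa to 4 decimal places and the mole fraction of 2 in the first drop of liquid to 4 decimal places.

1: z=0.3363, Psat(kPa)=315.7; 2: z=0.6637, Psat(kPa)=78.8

Pdew = 105.3981 kPa, x_2 = 0.8877

At the dew point ψ → 1, so Σzᵢ/Kᵢ = 1 with Kᵢ = Pᵢˢᵃᵗ/P ⇒ 1/P = Σzᵢ/Pᵢˢᵃᵗ.
1/P = 0.3363/315.7 + 0.6637/78.8 = 0.0094878 ⇒ P = 105.3981 kPa
xᵢ = zᵢP/Pᵢˢᵃᵗ ⇒ x_2 = 0.6637·105.3981/78.8 = 0.8877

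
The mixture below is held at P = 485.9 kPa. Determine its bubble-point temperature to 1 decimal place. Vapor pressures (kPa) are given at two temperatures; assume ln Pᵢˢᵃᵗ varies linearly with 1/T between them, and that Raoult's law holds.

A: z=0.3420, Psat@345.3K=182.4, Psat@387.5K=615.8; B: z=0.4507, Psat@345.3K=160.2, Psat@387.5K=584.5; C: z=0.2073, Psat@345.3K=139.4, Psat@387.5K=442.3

Bubble-point temperature: ΣzᵢPᵢˢᵃᵗ(T) = P. Interpolate ln Pᵢˢᵃᵗ = aᵢ + bᵢ/T.
  T = 345.3 K: ΣzᵢPᵢˢᵃᵗ = 163.48 kPa
  T = 387.5 K: ΣzᵢPᵢˢᵃᵗ = 565.73 kPa
  T = 366.4 K: ΣzᵢPᵢˢᵃᵗ = 315.07 kPa
  T = 376.9 K: ΣzᵢPᵢˢᵃᵗ = 425.04 kPa
  T = 382.2 K: ΣzᵢPᵢˢᵃᵗ = 491.33 kPa
  T = 379.5 K: ΣzᵢPᵢˢᵃᵗ = 456.59 kPa
Interpolating between 379.5 K and 382.2 K gives T ≈ 381.8 K.

T = 381.8 K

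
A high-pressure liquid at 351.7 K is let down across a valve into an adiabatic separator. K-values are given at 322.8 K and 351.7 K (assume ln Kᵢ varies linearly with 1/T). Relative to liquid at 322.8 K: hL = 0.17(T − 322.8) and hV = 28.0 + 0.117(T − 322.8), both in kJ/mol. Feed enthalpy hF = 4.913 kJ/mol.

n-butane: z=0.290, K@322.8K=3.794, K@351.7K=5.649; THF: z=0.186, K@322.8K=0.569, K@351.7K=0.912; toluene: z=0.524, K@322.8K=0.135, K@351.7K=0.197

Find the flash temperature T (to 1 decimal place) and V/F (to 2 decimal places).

T = 326.5 K, V/F = 0.15

Adiabatic flash: solve Rachford–Rice at each trial T, then check hF = ψ·hV(T) + (1−ψ)·hL(T).
  T = 322.8 K: K = (3.794, 0.569, 0.135), RR gives ψ = 0.129, H_out = 3.620 kJ/mol
  T = 351.7 K: K = (5.649, 0.912, 0.197), RR gives ψ = 0.295, H_out = 12.726 kJ/mol
  T = 337.2 K: K = (4.666, 0.727, 0.164), RR gives ψ = 0.219, H_out = 8.408 kJ/mol
  T = 330.0 K: K = (4.217, 0.645, 0.149), RR gives ψ = 0.177, H_out = 6.099 kJ/mol
  T = 326.4 K: K = (4.002, 0.606, 0.142), RR gives ψ = 0.154, H_out = 4.885 kJ/mol
  T = 328.2 K: K = (4.109, 0.625, 0.146), RR gives ψ = 0.165, H_out = 5.498 kJ/mol
Linear interpolation between T = 326.4 (H_out = 4.885) and T = 328.2 (H_out = 5.498) on hF = 4.913 gives T ≈ 326.5 K, at which ψ = 0.15.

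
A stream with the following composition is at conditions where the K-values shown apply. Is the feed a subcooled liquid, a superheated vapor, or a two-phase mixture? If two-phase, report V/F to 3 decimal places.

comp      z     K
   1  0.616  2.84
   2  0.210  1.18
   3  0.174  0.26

ΣzᵢKᵢ = 2.042; Σzᵢ/Kᵢ = 1.064.
Both exceed 1, so a two-phase solution exists.
Rachford–Rice: g(ψ) = Σ zᵢ(Kᵢ−1)/(1+ψ(Kᵢ−1)) = 0.
Newton iteration, ψ⁰ = 0.5:
  ψ = 0.500: g = 0.4206, g' = -0.812 → ψ = 1.000
  ψ = 1.000: g = -0.0641, g' = -1.673 → ψ = 0.962
  ψ = 0.962: g = -0.0051, g' = -1.423 → ψ = 0.958
Converged at ψ = 0.958.

two-phase, V/F = 0.958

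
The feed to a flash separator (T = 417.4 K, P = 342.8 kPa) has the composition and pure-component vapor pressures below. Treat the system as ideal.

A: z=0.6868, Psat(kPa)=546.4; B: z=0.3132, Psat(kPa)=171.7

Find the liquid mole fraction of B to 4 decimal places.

Raoult's law: Kᵢ = Pᵢˢᵃᵗ/P = Pᵢˢᵃᵗ/342.8.
  K_A = 546.4/342.8 = 1.593932, K_B = 171.7/342.8 = 0.500875
Binary case is linear: z₁(K₁−1)(1+V/F(K₂−1)) + z₂(K₂−1)(1+V/F(K₁−1)) = 0
⇒ V/F = [z₁(K₁−1)+z₂(K₂−1)] / [−(K₁−1)(K₂−1)] = 0.25159/0.29645 = 0.8487
Compositions from xᵢ = zᵢ/(1+V/F(Kᵢ−1)), yᵢ = Kᵢxᵢ:
  A: x = 0.4566, y = 0.7278
  B: x = 0.5434, y = 0.2722

x_B = 0.5434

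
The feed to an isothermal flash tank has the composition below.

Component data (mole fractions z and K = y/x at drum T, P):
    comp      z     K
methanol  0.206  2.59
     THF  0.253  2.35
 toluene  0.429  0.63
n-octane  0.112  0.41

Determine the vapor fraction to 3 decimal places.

ψ = 0.708

Rachford–Rice: g(ψ) = Σ zᵢ(Kᵢ−1)/(1+ψ(Kᵢ−1)) = 0.
Feasibility: ΣzᵢKᵢ = 1.444, Σzᵢ/Kᵢ = 1.141 — both > 1, two phases present.
Newton–Raphson from ψ = 0.5:
  ψ = 0.500: g = 0.0979, g' = -0.493 → ψ = 0.699
  ψ = 0.699: g = 0.0045, g' = -0.459 → ψ = 0.708
Converged at ψ = 0.708.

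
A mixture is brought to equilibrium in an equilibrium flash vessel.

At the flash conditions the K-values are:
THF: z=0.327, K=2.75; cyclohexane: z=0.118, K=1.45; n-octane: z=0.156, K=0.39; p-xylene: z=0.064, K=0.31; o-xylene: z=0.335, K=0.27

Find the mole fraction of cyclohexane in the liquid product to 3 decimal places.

Material balance + equilibrium reduce to Σ zᵢ(Kᵢ−1)/(1+ψ(Kᵢ−1)) = 0.
Check two-phase: ΣzᵢKᵢ = 1.241 > 1 and Σzᵢ/Kᵢ = 2.047 > 1, so g(0) = 0.241 > 0 and g(1) = -1.047 < 0.
Iterate (Newton) starting at ψ = 0.52:
  ψ = 0.520: g = -0.2598, g' = -0.953 → ψ = 0.247
  ψ = 0.247: g = -0.0166, g' = -0.898 → ψ = 0.229
Converged at ψ = 0.229.
Compositions from xᵢ = zᵢ/(1+ψ(Kᵢ−1)), yᵢ = Kᵢxᵢ:
  THF: x = 0.233, y = 0.642
  cyclohexane: x = 0.107, y = 0.155
  n-octane: x = 0.181, y = 0.071
  p-xylene: x = 0.076, y = 0.024
  o-xylene: x = 0.402, y = 0.109

x_cyclohexane = 0.107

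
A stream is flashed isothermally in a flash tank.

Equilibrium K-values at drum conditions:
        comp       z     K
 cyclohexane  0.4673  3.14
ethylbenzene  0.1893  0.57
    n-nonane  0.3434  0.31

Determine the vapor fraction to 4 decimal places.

Let ψ = V/F and solve Σ zᵢ(Kᵢ−1)/(1+ψ(Kᵢ−1)) = 0.
Feasibility: ΣzᵢKᵢ = 1.6817, Σzᵢ/Kᵢ = 1.5887 — both > 1, two phases present.
Iterate (Newton) starting at ψ = 0.47:
  ψ = 0.4700: g = 0.04588, g' = -0.9450 → ψ = 0.5186
  ψ = 0.5186: g = 0.00029, g' = -0.9352 → ψ = 0.5189
Converged at ψ = 0.5189.

ψ = 0.5189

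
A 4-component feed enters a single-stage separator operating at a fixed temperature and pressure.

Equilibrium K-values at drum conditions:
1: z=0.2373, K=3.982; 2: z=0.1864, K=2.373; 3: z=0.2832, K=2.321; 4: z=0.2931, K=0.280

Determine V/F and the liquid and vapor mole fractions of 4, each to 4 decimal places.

Rachford–Rice: g(V/F) = Σ zᵢ(Kᵢ−1)/(1+V/F(Kᵢ−1)) = 0.
Check two-phase: ΣzᵢKᵢ = 2.1266 > 1 and Σzᵢ/Kᵢ = 1.3069 > 1, so g(0) = 1.1266 > 0 and g(1) = -0.3069 < 0.
Iterate (Newton) starting at V/F = 0.5:
  V/F = 0.5000: g = 0.33139, g' = -1.0138 → V/F = 0.8269
  V/F = 0.8269: g = -0.01868, g' = -1.2936 → V/F = 0.8124
  V/F = 0.8124: g = -0.00028, g' = -1.2557 → V/F = 0.8122
Converged at V/F = 0.8122.
Compositions from xᵢ = zᵢ/(1+V/F(Kᵢ−1)), yᵢ = Kᵢxᵢ:
  1: x = 0.0693, y = 0.2761
  2: x = 0.0881, y = 0.2091
  3: x = 0.1366, y = 0.3171
  4: x = 0.7059, y = 0.1977

V/F = 0.8122, x_4 = 0.7059, y_4 = 0.1977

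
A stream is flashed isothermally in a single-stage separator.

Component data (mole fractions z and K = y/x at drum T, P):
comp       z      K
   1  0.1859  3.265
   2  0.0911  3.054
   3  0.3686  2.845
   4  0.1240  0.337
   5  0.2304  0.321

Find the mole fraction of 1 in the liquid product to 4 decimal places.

x_1 = 0.0672

Rachford–Rice: g(ψ) = Σ zᵢ(Kᵢ−1)/(1+ψ(Kᵢ−1)) = 0.
Feasibility: ΣzᵢKᵢ = 2.0496, Σzᵢ/Kᵢ = 1.3020 — both > 1, two phases present.
Newton iteration, ψ⁰ = 0.33:
  ψ = 0.3300: g = 0.46833, g' = -1.1993 → ψ = 0.7205
  ψ = 0.7205: g = 0.06373, g' = -1.0384 → ψ = 0.7819
  ψ = 0.7819: g = -0.00199, g' = -1.1088 → ψ = 0.7801
Converged at ψ = 0.7801.
Compositions from xᵢ = zᵢ/(1+ψ(Kᵢ−1)), yᵢ = Kᵢxᵢ:
  1: x = 0.0672, y = 0.2194
  2: x = 0.0350, y = 0.1069
  3: x = 0.1511, y = 0.4299
  4: x = 0.2568, y = 0.0866
  5: x = 0.4899, y = 0.1572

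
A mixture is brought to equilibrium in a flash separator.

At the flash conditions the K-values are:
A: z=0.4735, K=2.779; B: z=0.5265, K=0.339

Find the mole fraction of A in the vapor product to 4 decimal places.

Rachford–Rice: g(β) = Σ zᵢ(Kᵢ−1)/(1+β(Kᵢ−1)) = 0.
Feasibility: ΣzᵢKᵢ = 1.4943, Σzᵢ/Kᵢ = 1.7235 — both > 1, two phases present.
Binary case is linear: z₁(K₁−1)(1+β(K₂−1)) + z₂(K₂−1)(1+β(K₁−1)) = 0
⇒ β = [z₁(K₁−1)+z₂(K₂−1)] / [−(K₁−1)(K₂−1)] = 0.49434/1.17592 = 0.4204
Compositions from xᵢ = zᵢ/(1+β(Kᵢ−1)), yᵢ = Kᵢxᵢ:
  A: x = 0.2709, y = 0.7528
  B: x = 0.7291, y = 0.2472

y_A = 0.7528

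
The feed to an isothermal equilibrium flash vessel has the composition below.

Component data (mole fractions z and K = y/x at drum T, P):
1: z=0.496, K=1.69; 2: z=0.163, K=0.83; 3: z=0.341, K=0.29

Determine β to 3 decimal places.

β = 0.176

Newton–Raphson from β = 0.5:
  β = 0.500: g = -0.1512, g' = -0.549 → β = 0.225
  β = 0.225: g = -0.0206, g' = -0.425 → β = 0.176
Converged at β = 0.176.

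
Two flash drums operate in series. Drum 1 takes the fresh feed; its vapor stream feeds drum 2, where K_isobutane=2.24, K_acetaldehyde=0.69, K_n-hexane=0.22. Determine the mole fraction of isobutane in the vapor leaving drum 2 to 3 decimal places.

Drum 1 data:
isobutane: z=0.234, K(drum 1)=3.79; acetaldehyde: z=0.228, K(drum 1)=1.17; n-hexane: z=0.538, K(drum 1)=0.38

y_isobutane (drum 2) = 0.710

Drum 1:
Material balance + equilibrium reduce to Σ zᵢ(Kᵢ−1)/(1+ψ₁(Kᵢ−1)) = 0.
g(0) = ΣzᵢKᵢ − 1 = 0.358 and g(1) = 1 − Σzᵢ/Kᵢ = -0.672, so a root lies in (0, 1).
Newton–Raphson from ψ₁ = 0.3:
  ψ₁ = 0.300: g = -0.0175, g' = -0.858 → ψ₁ = 0.280
Converged at ψ₁ = 0.280.
Drum-1 compositions:
  isobutane: x = 0.131, y = 0.498
  acetaldehyde: x = 0.218, y = 0.255
  n-hexane: x = 0.651, y = 0.247
Drum-2 feed = drum-1 vapor: z₂ = (0.4980, 0.2546, 0.2474).
Drum 2:
Newton iteration, ψ₂⁰ = 0.5:
  ψ₂ = 0.500: g = -0.0285, g' = -0.730 → ψ₂ = 0.461
  ψ₂ = 0.461: g = -0.0004, g' = -0.710 → ψ₂ = 0.460
Converged at ψ₂ = 0.460.
  isobutane: x = 0.317, y = 0.710
  acetaldehyde: x = 0.297, y = 0.205
  n-hexane: x = 0.386, y = 0.085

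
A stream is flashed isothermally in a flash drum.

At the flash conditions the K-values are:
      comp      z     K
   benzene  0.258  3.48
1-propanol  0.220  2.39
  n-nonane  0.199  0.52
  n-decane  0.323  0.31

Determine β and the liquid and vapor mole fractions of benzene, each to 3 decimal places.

Newton–Raphson from β = 0.67:
  β = 0.670: g = -0.1566, g' = -0.969 → β = 0.509
  β = 0.509: g = -0.0076, g' = -0.901 → β = 0.500
Converged at β = 0.500.
Compositions from xᵢ = zᵢ/(1+β(Kᵢ−1)), yᵢ = Kᵢxᵢ:
  benzene: x = 0.115, y = 0.401
  1-propanol: x = 0.130, y = 0.310
  n-nonane: x = 0.262, y = 0.136
  n-decane: x = 0.493, y = 0.153

β = 0.500, x_benzene = 0.115, y_benzene = 0.401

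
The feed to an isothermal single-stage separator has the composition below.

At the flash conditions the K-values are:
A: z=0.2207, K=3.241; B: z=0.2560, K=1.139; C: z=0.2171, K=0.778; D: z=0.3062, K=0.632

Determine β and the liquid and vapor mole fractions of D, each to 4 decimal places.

β = 0.7629, x_D = 0.4257, y_D = 0.2691

Newton–Raphson from β = 0.44:
  β = 0.4400: g = 0.09470, g' = -0.3576 → β = 0.7048
  β = 0.7048: g = 0.01486, g' = -0.2613 → β = 0.7617
  β = 0.7617: g = 0.00031, g' = -0.2509 → β = 0.7629
Converged at β = 0.7629.
Compositions from xᵢ = zᵢ/(1+β(Kᵢ−1)), yᵢ = Kᵢxᵢ:
  A: x = 0.0814, y = 0.2640
  B: x = 0.2315, y = 0.2636
  C: x = 0.2614, y = 0.2033
  D: x = 0.4257, y = 0.2691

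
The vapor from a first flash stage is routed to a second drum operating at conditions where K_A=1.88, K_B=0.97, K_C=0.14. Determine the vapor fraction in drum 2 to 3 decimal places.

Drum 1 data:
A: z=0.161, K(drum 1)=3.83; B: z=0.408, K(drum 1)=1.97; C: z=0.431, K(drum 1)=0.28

Drum 1:
Let ψ₁ = V/F and solve Σ zᵢ(Kᵢ−1)/(1+ψ₁(Kᵢ−1)) = 0.
g(0) = ΣzᵢKᵢ − 1 = 0.541 and g(1) = 1 − Σzᵢ/Kᵢ = -0.788, so a root lies in (0, 1).
Newton–Raphson from ψ₁ = 0.5:
  ψ₁ = 0.500: g = -0.0297, g' = -0.941 → ψ₁ = 0.468
Converged at ψ₁ = 0.468.
Drum-1 compositions:
  A: x = 0.069, y = 0.265
  B: x = 0.281, y = 0.553
  C: x = 0.650, y = 0.182
Drum-2 feed = drum-1 vapor: z₂ = (0.2652, 0.5527, 0.1820).
Drum 2:
Iterate (Newton) starting at ψ₂ = 0.32:
  ψ₂ = 0.320: g = -0.0506, g' = -0.382 → ψ₂ = 0.187
  ψ₂ = 0.187: g = -0.0030, g' = -0.343 → ψ₂ = 0.179
Converged at ψ₂ = 0.179.
  A: x = 0.229, y = 0.431
  B: x = 0.556, y = 0.539
  C: x = 0.215, y = 0.030

V/F (drum 2) = 0.179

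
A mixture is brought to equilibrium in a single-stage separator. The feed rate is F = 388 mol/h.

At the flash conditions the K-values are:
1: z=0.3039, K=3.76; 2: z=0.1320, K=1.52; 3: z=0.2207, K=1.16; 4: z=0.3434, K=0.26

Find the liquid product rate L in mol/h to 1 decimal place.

Material balance + equilibrium reduce to Σ zᵢ(Kᵢ−1)/(1+V/F(Kᵢ−1)) = 0.
g(0) = ΣzᵢKᵢ − 1 = 0.6886 and g(1) = 1 − Σzᵢ/Kᵢ = -0.6787, so a root lies in (0, 1).
Newton–Raphson from V/F = 0.65:
  V/F = 0.6500: g = -0.10614, g' = -1.0192 → V/F = 0.5459
  V/F = 0.5459: g = -0.00576, g' = -0.9242 → V/F = 0.5396
Converged at V/F = 0.5396.
Then V = V/F·F = 0.5396·388 = 209.4 mol/h and L = F − V = 178.6 mol/h.

L = 178.6 mol/h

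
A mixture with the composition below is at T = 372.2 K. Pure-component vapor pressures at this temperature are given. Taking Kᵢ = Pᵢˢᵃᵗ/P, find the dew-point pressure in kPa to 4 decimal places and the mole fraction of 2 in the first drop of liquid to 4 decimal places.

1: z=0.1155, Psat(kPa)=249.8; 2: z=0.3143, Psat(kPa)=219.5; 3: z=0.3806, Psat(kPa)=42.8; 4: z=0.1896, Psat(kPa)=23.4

Pdew = 52.9399 kPa, x_2 = 0.0758

At the dew point ψ → 1, so Σzᵢ/Kᵢ = 1 with Kᵢ = Pᵢˢᵃᵗ/P ⇒ 1/P = Σzᵢ/Pᵢˢᵃᵗ.
1/P = 0.1155/249.8 + 0.3143/219.5 + 0.3806/42.8 + 0.1896/23.4 = 0.0188893 ⇒ P = 52.9399 kPa
xᵢ = zᵢP/Pᵢˢᵃᵗ ⇒ x_2 = 0.3143·52.9399/219.5 = 0.0758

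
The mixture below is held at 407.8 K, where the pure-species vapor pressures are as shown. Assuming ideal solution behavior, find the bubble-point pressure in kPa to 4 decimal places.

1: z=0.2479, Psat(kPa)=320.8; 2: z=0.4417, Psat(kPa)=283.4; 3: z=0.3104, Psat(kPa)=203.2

Pbub = 267.7774 kPa

At the bubble point ψ → 0, so ΣzᵢKᵢ = 1 with Kᵢ = Pᵢˢᵃᵗ/P ⇒ P = ΣzᵢPᵢˢᵃᵗ.
P = 0.2479·320.8 + 0.4417·283.4 + 0.3104·203.2 = 267.7774 kPa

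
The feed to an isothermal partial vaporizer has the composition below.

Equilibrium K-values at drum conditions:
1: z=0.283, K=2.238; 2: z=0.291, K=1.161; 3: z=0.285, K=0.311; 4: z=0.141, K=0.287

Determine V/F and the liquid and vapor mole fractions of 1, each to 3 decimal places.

V/F = 0.167, x_1 = 0.235, y_1 = 0.525

Rachford–Rice: g(V/F) = Σ zᵢ(Kᵢ−1)/(1+V/F(Kᵢ−1)) = 0.
g(0) = ΣzᵢKᵢ − 1 = 0.100 and g(1) = 1 − Σzᵢ/Kᵢ = -0.785, so a root lies in (0, 1).
Newton–Raphson from V/F = 0.44:
  V/F = 0.440: g = -0.1577, g' = -0.619 → V/F = 0.185
  V/F = 0.185: g = -0.0104, g' = -0.567 → V/F = 0.167
Converged at V/F = 0.167.
Compositions from xᵢ = zᵢ/(1+V/F(Kᵢ−1)), yᵢ = Kᵢxᵢ:
  1: x = 0.235, y = 0.525
  2: x = 0.283, y = 0.329
  3: x = 0.322, y = 0.100
  4: x = 0.160, y = 0.046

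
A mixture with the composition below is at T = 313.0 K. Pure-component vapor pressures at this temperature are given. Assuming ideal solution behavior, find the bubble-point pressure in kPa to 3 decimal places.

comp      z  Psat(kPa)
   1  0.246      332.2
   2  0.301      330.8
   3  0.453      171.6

Pbub = 259.027 kPa

At the bubble point ψ → 0, so ΣzᵢKᵢ = 1 with Kᵢ = Pᵢˢᵃᵗ/P ⇒ P = ΣzᵢPᵢˢᵃᵗ.
P = 0.246·332.2 + 0.301·330.8 + 0.453·171.6 = 259.027 kPa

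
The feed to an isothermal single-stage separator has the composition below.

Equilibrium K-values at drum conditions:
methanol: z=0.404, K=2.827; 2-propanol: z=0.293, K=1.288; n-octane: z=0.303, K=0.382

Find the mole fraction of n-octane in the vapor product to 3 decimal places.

y_n-octane = 0.228

Newton iteration, β⁰ = 0.43:
  β = 0.430: g = 0.2334, g' = -0.657 → β = 0.785
  β = 0.785: g = 0.0081, g' = -0.681 → β = 0.797
Converged at β = 0.797.
Compositions from xᵢ = zᵢ/(1+β(Kᵢ−1)), yᵢ = Kᵢxᵢ:
  methanol: x = 0.164, y = 0.465
  2-propanol: x = 0.238, y = 0.307
  n-octane: x = 0.597, y = 0.228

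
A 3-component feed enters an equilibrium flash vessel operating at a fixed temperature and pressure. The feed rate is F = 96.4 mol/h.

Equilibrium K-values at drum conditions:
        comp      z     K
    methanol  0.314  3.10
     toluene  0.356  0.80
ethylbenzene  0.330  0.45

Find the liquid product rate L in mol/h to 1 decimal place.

Let ψ = V/F and solve Σ zᵢ(Kᵢ−1)/(1+ψ(Kᵢ−1)) = 0.
Feasibility: ΣzᵢKᵢ = 1.407, Σzᵢ/Kᵢ = 1.280 — both > 1, two phases present.
Newton–Raphson from ψ = 0.5:
  ψ = 0.500: g = -0.0078, g' = -0.537 → ψ = 0.485
  ψ = 0.485: g = 0.0000, g' = -0.543 → ψ = 0.486
Converged at ψ = 0.486.
Then V = ψ·F = 0.4856·96.4 = 46.8 mol/h and L = F − V = 49.6 mol/h.

L = 49.6 mol/h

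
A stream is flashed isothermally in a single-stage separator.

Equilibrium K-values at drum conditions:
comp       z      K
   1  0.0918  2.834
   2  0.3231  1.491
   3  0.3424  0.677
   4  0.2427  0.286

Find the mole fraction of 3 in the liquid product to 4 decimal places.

x_3 = 0.3520

Rachford–Rice: g(ψ) = Σ zᵢ(Kᵢ−1)/(1+ψ(Kᵢ−1)) = 0.
Check two-phase: ΣzᵢKᵢ = 1.0431 > 1 and Σzᵢ/Kᵢ = 1.6035 > 1, so g(0) = 0.0431 > 0 and g(1) = -0.6035 < 0.
Newton iteration, ψ⁰ = 0.5:
  ψ = 0.5000: g = -0.18620, g' = -0.4843 → ψ = 0.1155
  ψ = 0.1155: g = -0.01470, g' = -0.4655 → ψ = 0.0840
  ψ = 0.0840: g = 0.00024, g' = -0.4815 → ψ = 0.0845
Converged at ψ = 0.0845.
Compositions from xᵢ = zᵢ/(1+ψ(Kᵢ−1)), yᵢ = Kᵢxᵢ:
  1: x = 0.0795, y = 0.2253
  2: x = 0.3102, y = 0.4626
  3: x = 0.3520, y = 0.2383
  4: x = 0.2583, y = 0.0739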